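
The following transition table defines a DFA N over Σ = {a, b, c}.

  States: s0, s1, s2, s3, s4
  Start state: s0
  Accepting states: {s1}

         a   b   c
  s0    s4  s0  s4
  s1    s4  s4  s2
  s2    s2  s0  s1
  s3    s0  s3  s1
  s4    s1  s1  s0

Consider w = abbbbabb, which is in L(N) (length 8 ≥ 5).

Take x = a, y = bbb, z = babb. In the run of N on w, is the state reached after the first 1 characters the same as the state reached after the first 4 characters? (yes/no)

State sequence: s0 -a-> s4 -b-> s1 -b-> s4 -b-> s1

After x (step 1): s4. After xy (step 4): s1.
They differ (s4 ≠ s1), so y is not a cycle from the state after x; this split is not the one the pumping-lemma construction produces, and pumping y need not keep the string in L(N).

no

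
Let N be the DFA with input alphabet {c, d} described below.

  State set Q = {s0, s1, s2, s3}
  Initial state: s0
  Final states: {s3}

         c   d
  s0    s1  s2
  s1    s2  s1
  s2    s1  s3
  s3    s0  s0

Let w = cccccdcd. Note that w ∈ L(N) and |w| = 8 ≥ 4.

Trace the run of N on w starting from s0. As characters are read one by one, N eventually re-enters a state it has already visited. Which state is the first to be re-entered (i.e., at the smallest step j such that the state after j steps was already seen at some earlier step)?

State sequence: s0 -c-> s1 -c-> s2 -c-> s1 -c-> s2 -c-> s1 -d-> s1 -c-> s2 -d-> s3
First repeat at step 3: s1 was already visited.

The earliest repeat is at step j = 3: N is in s1, which it already visited at step i = 1.
Since N has 4 states, any run of length ≥ 4 visits 4+1 states, so by pigeonhole some state repeats within the first 4 steps — that repeat gives the pumpable loop.

s1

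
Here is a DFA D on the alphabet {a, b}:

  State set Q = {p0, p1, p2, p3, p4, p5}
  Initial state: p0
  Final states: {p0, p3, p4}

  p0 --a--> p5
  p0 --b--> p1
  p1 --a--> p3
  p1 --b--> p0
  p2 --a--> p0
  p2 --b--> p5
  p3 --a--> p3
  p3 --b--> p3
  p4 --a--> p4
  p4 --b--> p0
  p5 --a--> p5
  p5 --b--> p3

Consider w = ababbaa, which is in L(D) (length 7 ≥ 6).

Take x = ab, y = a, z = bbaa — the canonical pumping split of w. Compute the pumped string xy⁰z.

xy⁰z = xz = ab·bbaa = abbbaa.
Reading y = a takes D from p3 back to p3, so after x the machine is still in p3, and z then leads to the accepting state p3. Hence abbbaa ∈ L(D).

abbbaa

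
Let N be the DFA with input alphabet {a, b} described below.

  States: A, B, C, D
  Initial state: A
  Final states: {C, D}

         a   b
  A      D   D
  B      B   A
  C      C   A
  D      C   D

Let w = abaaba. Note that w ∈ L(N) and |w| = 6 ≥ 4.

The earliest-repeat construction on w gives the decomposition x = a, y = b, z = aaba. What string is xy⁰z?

aaaba

xy⁰z = xz = a·aaba = aaaba.
Reading y = b takes N from D back to D, so after x the machine is still in D, and z then leads to the accepting state D. Hence aaaba ∈ L(N).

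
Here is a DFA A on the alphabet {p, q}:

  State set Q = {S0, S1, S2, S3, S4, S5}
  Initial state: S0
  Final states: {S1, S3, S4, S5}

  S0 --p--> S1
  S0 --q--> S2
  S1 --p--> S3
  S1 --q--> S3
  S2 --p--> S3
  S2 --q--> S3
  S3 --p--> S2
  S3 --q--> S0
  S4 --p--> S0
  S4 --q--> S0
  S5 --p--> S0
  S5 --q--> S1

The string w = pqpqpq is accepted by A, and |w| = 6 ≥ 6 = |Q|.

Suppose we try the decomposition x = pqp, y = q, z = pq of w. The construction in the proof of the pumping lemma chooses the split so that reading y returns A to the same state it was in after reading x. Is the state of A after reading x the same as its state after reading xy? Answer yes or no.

no

Run of A on the first 4 characters of w = p q p q:
  step 0: S0  (start)
  step 1: S1  (read p: S0→S1)
  step 2: S3  (read q: S1→S3)
  step 3: S2  (read p: S3→S2)
  step 4: S3  (read q: S2→S3)

After x (step 3): S2. After xy (step 4): S3.
They differ (S2 ≠ S3), so y is not a cycle from the state after x; this split is not the one the pumping-lemma construction produces, and pumping y need not keep the string in L(A).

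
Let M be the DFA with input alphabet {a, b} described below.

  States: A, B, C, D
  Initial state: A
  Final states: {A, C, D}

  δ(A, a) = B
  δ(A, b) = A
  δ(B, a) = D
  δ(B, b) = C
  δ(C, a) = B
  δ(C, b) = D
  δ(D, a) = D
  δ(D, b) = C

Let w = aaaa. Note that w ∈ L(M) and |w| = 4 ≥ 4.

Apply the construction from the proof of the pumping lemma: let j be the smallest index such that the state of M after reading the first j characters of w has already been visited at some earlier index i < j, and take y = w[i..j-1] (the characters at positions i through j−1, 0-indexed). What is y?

a

State sequence: A -a-> B -a-> D -a-> D -a-> D
First repeat at step 3: D was already visited.

So i = 2, j = 3, giving x = w[0:2] = aa, y = w[2:3] = a, z = w[3:4] = a.
Check: |xy| = 3 ≤ 4 and |y| = 1 ≥ 1. Reading y takes M from D back to D, so every xyⁱz is accepted.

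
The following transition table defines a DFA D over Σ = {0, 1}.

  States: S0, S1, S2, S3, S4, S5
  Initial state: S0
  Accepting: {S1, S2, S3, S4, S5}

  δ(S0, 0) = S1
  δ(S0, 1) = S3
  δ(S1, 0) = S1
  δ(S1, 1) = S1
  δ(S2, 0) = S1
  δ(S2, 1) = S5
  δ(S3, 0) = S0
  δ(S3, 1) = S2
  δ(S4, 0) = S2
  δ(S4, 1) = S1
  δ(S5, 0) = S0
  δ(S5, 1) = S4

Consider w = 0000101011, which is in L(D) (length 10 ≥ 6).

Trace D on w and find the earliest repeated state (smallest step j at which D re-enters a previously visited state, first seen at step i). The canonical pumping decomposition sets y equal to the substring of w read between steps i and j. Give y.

0

State sequence: S0 -0-> S1 -0-> S1 -0-> S1 -0-> S1 -1-> S1 -0-> S1 -1-> S1 -0-> S1 -1-> S1 -1-> S1
First repeat at step 2: S1 was already visited.

So i = 1, j = 2, giving x = w[0:1] = 0, y = w[1:2] = 0, z = w[2:10] = 00101011.
Check: |xy| = 2 ≤ 6 and |y| = 1 ≥ 1. Reading y takes D from S1 back to S1, so every xyⁱz is accepted.
Pumping length from the standard proof: p = 6 (the number of states). The repeated state found above gives |xy| = j ≤ 6 and |y| = j − i ≥ 1.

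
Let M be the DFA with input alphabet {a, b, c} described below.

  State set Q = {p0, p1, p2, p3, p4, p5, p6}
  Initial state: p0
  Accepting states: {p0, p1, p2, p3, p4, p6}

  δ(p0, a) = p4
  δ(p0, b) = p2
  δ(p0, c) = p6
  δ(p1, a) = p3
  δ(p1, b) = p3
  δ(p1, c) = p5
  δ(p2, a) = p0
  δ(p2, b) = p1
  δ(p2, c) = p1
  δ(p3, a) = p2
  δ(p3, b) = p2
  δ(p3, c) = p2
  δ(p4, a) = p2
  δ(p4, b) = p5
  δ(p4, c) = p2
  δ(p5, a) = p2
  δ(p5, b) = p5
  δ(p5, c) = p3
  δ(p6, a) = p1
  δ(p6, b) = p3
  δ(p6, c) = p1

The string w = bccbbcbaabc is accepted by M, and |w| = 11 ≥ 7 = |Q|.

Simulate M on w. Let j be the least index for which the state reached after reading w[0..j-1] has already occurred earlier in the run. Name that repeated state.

p5

Run of M on w = b c c b b c b a a b c:
  step 0: p0  (start)
  step 1: p2  (read b: p0→p2)
  step 2: p1  (read c: p2→p1)
  step 3: p5  (read c: p1→p5)
  step 4: p5  (read b: p5→p5)   ← first repeat (p5 seen earlier)
  step 5: p5  (read b: p5→p5)
  step 6: p3  (read c: p5→p3)
  step 7: p2  (read b: p3→p2)
  step 8: p0  (read a: p2→p0)
  step 9: p4  (read a: p0→p4)
  step 10: p5  (read b: p4→p5)
  step 11: p3  (read c: p5→p3)

The earliest repeat is at step j = 4: M is in p5, which it already visited at step i = 3.
Since M has 7 states, any run of length ≥ 7 visits 7+1 states, so by pigeonhole some state repeats within the first 7 steps — that repeat gives the pumpable loop.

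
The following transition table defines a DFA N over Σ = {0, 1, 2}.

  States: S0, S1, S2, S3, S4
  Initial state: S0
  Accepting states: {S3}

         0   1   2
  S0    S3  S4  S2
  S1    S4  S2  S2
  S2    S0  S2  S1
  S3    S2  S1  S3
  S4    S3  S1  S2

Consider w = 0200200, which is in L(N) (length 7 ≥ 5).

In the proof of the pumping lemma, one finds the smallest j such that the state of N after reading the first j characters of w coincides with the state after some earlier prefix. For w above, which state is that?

Run of N on w = 0 2 0 0 2 0 0:
  step 0: S0  (start)
  step 1: S3  (read 0: S0→S3)
  step 2: S3  (read 2: S3→S3)   ← first repeat (S3 seen earlier)
  step 3: S2  (read 0: S3→S2)
  step 4: S0  (read 0: S2→S0)
  step 5: S2  (read 2: S0→S2)
  step 6: S0  (read 0: S2→S0)
  step 7: S3  (read 0: S0→S3)

The earliest repeat is at step j = 2: N is in S3, which it already visited at step i = 1.
With |Q| = 5, pigeonhole forces a state repeat no later than step 5; the substring read between the first and second visits to that state can be pumped.

S3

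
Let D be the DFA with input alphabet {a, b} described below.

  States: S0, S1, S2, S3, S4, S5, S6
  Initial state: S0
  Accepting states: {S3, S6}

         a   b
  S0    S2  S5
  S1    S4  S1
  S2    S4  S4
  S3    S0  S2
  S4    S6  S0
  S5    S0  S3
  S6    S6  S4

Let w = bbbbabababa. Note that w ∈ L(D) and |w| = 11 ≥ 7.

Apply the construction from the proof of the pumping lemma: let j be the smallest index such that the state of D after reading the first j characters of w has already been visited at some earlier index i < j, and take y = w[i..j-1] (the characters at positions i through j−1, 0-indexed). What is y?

ab

Run of D on w = b b b b a b a b a b a:
  step 0: S0  (start)
  step 1: S5  (read b: S0→S5)
  step 2: S3  (read b: S5→S3)
  step 3: S2  (read b: S3→S2)
  step 4: S4  (read b: S2→S4)
  step 5: S6  (read a: S4→S6)
  step 6: S4  (read b: S6→S4)   ← first repeat (S4 seen earlier)
  step 7: S6  (read a: S4→S6)
  step 8: S4  (read b: S6→S4)
  step 9: S6  (read a: S4→S6)
  step 10: S4  (read b: S6→S4)
  step 11: S6  (read a: S4→S6)

So i = 4, j = 6, giving x = w[0:4] = bbbb, y = w[4:6] = ab, z = w[6:11] = ababa.
Check: |xy| = 6 ≤ 7 and |y| = 2 ≥ 1. Reading y takes D from S4 back to S4, so every xyⁱz is accepted.
With |Q| = 7, pigeonhole forces a state repeat no later than step 7; the substring read between the first and second visits to that state can be pumped.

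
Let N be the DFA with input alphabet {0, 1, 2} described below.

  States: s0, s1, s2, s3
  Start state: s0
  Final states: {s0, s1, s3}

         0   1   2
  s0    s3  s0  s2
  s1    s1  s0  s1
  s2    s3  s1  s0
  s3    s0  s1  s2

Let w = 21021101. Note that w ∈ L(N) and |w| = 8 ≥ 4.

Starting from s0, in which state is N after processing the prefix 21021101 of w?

State sequence: s0 -2-> s2 -1-> s1 -0-> s1 -2-> s1 -1-> s0 -1-> s0 -0-> s3 -1-> s1

After reading 8 characters, N is in state s1.
(This kind of state-tracing is the core of the pumping-lemma construction: with 4 states, pigeonhole forces a repeat within the first 4 steps.)

s1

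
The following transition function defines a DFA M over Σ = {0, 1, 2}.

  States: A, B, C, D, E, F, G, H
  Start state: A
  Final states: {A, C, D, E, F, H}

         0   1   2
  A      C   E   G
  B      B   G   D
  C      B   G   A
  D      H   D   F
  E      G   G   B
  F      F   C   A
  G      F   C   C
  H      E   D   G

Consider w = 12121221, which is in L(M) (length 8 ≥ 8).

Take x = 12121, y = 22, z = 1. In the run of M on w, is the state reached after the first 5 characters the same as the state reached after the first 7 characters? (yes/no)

Run of M on the first 7 characters of w = 1 2 1 2 1 2 2:
  step 0: A  (start)
  step 1: E  (read 1: A→E)
  step 2: B  (read 2: E→B)
  step 3: G  (read 1: B→G)
  step 4: C  (read 2: G→C)
  step 5: G  (read 1: C→G)
  step 6: C  (read 2: G→C)
  step 7: A  (read 2: C→A)

After x (step 5): G. After xy (step 7): A.
They differ (G ≠ A), so y is not a cycle from the state after x; this split is not the one the pumping-lemma construction produces, and pumping y need not keep the string in L(M).

no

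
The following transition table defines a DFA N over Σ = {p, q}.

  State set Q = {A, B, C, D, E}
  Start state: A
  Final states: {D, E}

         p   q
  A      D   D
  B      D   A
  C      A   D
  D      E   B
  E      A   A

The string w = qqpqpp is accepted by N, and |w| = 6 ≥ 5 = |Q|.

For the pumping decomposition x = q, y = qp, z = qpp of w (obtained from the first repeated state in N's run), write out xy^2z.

xy^2z = q·qp·qp·qpp = qqpqpqpp.
Reading y = qp takes N from D back to D, so after x·y·y the machine is still in D, and z then leads to the accepting state E. Hence qqpqpqpp ∈ L(N).

qqpqpqpp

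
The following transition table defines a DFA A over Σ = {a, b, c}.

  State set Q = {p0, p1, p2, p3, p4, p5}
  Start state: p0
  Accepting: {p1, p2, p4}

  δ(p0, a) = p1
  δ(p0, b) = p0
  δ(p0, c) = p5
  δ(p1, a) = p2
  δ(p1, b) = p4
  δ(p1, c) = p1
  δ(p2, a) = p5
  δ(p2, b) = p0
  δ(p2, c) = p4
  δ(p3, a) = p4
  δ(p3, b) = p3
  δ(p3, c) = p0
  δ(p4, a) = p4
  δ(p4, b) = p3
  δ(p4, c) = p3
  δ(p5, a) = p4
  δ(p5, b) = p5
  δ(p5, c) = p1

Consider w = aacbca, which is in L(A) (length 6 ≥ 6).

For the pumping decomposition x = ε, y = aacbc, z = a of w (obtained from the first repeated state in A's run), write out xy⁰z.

xy⁰z = xz = ε·a = a.
Reading y = aacbc takes A from p0 back to p0, so after x the machine is still in p0, and z then leads to the accepting state p1. Hence a ∈ L(A).

a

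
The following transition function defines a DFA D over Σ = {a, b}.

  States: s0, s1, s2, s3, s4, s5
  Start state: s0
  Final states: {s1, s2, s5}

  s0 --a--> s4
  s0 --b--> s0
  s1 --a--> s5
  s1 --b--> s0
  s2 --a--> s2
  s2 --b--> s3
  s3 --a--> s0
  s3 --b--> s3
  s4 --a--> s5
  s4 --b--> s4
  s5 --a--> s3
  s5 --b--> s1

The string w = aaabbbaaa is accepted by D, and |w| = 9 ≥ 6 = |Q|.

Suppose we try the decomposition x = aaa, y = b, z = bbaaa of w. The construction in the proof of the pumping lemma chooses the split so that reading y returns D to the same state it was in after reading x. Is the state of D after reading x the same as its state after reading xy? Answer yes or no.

State sequence: s0 -a-> s4 -a-> s5 -a-> s3 -b-> s3

After x (step 3): s3. After xy (step 4): s3.
They match, so y = b drives D around a cycle from s3 back to itself; pumping y any number of times keeps D in s3 before reading z, and xyⁱz ∈ L(D) for every i ≥ 0.

yes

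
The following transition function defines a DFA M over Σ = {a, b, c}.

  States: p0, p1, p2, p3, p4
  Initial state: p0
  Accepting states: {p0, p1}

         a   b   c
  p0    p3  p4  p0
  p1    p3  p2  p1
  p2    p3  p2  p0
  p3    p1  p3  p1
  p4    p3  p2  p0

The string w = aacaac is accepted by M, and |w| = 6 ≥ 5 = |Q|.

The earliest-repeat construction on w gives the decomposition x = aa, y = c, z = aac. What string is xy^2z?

xy^2z = aa·c·c·aac = aaccaac.
Reading y = c takes M from p1 back to p1, so after x·y·y the machine is still in p1, and z then leads to the accepting state p1. Hence aaccaac ∈ L(M).

aaccaac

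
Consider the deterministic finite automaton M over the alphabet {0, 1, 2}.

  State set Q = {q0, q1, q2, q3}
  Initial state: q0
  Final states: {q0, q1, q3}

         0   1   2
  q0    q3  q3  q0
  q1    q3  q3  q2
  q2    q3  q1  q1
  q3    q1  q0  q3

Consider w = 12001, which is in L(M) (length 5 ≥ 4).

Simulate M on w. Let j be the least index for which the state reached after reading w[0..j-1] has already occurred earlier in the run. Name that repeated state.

q3

State sequence: q0 -1-> q3 -2-> q3 -0-> q1 -0-> q3 -1-> q0
First repeat at step 2: q3 was already visited.

The earliest repeat is at step j = 2: M is in q3, which it already visited at step i = 1.
With |Q| = 4, pigeonhole forces a state repeat no later than step 4; the substring read between the first and second visits to that state can be pumped.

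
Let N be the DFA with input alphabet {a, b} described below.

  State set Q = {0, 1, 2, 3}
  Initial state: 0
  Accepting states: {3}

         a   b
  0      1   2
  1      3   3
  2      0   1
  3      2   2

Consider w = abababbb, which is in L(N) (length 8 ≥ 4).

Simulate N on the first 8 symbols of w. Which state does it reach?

Run of N on the first 8 characters of w = a b a b a b b b:
  step 0: 0  (start)
  step 1: 1  (read a: 0→1)
  step 2: 3  (read b: 1→3)
  step 3: 2  (read a: 3→2)
  step 4: 1  (read b: 2→1)
  step 5: 3  (read a: 1→3)
  step 6: 2  (read b: 3→2)
  step 7: 1  (read b: 2→1)
  step 8: 3  (read b: 1→3)

After reading 8 characters, N is in state 3.

3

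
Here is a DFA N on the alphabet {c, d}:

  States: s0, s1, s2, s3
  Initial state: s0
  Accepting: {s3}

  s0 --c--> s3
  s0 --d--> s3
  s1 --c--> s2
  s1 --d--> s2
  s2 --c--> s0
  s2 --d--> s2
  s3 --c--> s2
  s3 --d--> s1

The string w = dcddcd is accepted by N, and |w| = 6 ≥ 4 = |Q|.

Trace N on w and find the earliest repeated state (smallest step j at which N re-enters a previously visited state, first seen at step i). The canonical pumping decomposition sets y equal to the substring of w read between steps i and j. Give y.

d

Run of N on w = d c d d c d:
  step 0: s0  (start)
  step 1: s3  (read d: s0→s3)
  step 2: s2  (read c: s3→s2)
  step 3: s2  (read d: s2→s2)   ← first repeat (s2 seen earlier)
  step 4: s2  (read d: s2→s2)
  step 5: s0  (read c: s2→s0)
  step 6: s3  (read d: s0→s3)

So i = 2, j = 3, giving x = w[0:2] = dc, y = w[2:3] = d, z = w[3:6] = dcd.
Check: |xy| = 3 ≤ 4 and |y| = 1 ≥ 1. Reading y takes N from s2 back to s2, so every xyⁱz is accepted.
Pumping length from the standard proof: p = 4 (the number of states). The repeated state found above gives |xy| = j ≤ 4 and |y| = j − i ≥ 1.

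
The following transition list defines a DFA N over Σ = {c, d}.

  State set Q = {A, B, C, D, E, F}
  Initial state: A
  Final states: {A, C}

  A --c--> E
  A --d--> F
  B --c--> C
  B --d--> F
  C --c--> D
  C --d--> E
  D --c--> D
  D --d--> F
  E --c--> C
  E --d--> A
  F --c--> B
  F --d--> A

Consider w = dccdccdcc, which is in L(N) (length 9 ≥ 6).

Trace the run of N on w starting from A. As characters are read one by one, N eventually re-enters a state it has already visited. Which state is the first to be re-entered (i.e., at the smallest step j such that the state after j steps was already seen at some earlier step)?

State sequence: A -d-> F -c-> B -c-> C -d-> E -c-> C -c-> D -d-> F -c-> B -c-> C
First repeat at step 5: C was already visited.

The earliest repeat is at step j = 5: N is in C, which it already visited at step i = 3.

C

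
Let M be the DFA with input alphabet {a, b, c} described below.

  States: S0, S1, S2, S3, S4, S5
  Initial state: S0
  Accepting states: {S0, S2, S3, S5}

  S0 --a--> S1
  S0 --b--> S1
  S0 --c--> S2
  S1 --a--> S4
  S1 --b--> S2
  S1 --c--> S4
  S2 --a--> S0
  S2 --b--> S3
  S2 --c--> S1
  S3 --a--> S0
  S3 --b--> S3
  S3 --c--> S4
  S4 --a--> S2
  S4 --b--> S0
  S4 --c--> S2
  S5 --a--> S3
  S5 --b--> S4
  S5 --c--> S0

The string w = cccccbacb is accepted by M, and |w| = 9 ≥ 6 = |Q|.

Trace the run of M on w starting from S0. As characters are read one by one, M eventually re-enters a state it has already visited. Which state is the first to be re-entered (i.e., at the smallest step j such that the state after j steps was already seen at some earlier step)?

State sequence: S0 -c-> S2 -c-> S1 -c-> S4 -c-> S2 -c-> S1 -b-> S2 -a-> S0 -c-> S2 -b-> S3
First repeat at step 4: S2 was already visited.

The earliest repeat is at step j = 4: M is in S2, which it already visited at step i = 1.
Pumping length from the standard proof: p = 6 (the number of states). The repeated state found above gives |xy| = j ≤ 6 and |y| = j − i ≥ 1.

S2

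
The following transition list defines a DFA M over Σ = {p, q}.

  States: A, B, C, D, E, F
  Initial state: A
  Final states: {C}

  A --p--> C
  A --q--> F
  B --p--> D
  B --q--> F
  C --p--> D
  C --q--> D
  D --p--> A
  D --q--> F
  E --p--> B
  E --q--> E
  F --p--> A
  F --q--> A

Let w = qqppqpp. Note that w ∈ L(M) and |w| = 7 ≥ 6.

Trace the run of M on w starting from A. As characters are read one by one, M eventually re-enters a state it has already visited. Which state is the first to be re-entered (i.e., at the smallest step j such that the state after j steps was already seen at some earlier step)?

Run of M on w = q q p p q p p:
  step 0: A  (start)
  step 1: F  (read q: A→F)
  step 2: A  (read q: F→A)   ← first repeat (A seen earlier)
  step 3: C  (read p: A→C)
  step 4: D  (read p: C→D)
  step 5: F  (read q: D→F)
  step 6: A  (read p: F→A)
  step 7: C  (read p: A→C)

The earliest repeat is at step j = 2: M is in A, which it already visited at step i = 0.
The DFA has 6 states, so the proof of the pumping lemma guarantees a repeated state among the first 6+1 visited; the segment between the two visits is the pumpable y.

A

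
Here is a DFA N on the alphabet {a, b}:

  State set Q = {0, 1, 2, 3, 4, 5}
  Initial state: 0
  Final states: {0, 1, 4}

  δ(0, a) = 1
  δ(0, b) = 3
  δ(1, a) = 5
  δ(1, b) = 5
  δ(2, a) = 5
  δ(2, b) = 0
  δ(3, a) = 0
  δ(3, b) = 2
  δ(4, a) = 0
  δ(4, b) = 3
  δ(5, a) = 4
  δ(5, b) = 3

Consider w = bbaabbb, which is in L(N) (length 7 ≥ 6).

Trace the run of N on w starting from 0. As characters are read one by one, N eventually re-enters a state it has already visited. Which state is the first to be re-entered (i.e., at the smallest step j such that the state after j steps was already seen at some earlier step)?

Run of N on w = b b a a b b b:
  step 0: 0  (start)
  step 1: 3  (read b: 0→3)
  step 2: 2  (read b: 3→2)
  step 3: 5  (read a: 2→5)
  step 4: 4  (read a: 5→4)
  step 5: 3  (read b: 4→3)   ← first repeat (3 seen earlier)
  step 6: 2  (read b: 3→2)
  step 7: 0  (read b: 2→0)

The earliest repeat is at step j = 5: N is in 3, which it already visited at step i = 1.
The DFA has 6 states, so the proof of the pumping lemma guarantees a repeated state among the first 6+1 visited; the segment between the two visits is the pumpable y.

3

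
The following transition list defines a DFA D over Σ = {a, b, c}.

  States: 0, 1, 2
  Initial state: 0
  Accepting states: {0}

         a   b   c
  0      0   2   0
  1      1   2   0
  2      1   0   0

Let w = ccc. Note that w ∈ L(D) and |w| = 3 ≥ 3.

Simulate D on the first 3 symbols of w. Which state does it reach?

Run of D on the first 3 characters of w = c c c:
  step 0: 0  (start)
  step 1: 0  (read c: 0→0)
  step 2: 0  (read c: 0→0)
  step 3: 0  (read c: 0→0)

After reading 3 characters, D is in state 0.

0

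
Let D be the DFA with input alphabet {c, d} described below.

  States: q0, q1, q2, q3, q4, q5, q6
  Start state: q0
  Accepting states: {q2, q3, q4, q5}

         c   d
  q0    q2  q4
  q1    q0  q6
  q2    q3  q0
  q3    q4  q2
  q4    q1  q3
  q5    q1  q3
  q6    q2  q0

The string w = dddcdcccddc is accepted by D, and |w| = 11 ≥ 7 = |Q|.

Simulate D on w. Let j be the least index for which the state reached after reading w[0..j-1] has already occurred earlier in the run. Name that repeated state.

q3

Run of D on w = d d d c d c c c d d c:
  step 0: q0  (start)
  step 1: q4  (read d: q0→q4)
  step 2: q3  (read d: q4→q3)
  step 3: q2  (read d: q3→q2)
  step 4: q3  (read c: q2→q3)   ← first repeat (q3 seen earlier)
  step 5: q2  (read d: q3→q2)
  step 6: q3  (read c: q2→q3)
  step 7: q4  (read c: q3→q4)
  step 8: q1  (read c: q4→q1)
  step 9: q6  (read d: q1→q6)
  step 10: q0  (read d: q6→q0)
  step 11: q2  (read c: q0→q2)

The earliest repeat is at step j = 4: D is in q3, which it already visited at step i = 2.
The DFA has 7 states, so the proof of the pumping lemma guarantees a repeated state among the first 7+1 visited; the segment between the two visits is the pumpable y.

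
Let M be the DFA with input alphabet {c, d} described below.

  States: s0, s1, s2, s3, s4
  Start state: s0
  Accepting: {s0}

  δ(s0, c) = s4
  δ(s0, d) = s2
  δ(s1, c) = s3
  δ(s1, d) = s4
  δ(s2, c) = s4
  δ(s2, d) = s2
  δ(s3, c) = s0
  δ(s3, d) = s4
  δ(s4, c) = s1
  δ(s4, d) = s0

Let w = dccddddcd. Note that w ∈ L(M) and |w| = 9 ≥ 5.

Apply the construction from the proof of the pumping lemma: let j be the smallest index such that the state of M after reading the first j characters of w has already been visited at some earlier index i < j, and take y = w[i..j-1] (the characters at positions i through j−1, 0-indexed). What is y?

Run of M on w = d c c d d d d c d:
  step 0: s0  (start)
  step 1: s2  (read d: s0→s2)
  step 2: s4  (read c: s2→s4)
  step 3: s1  (read c: s4→s1)
  step 4: s4  (read d: s1→s4)   ← first repeat (s4 seen earlier)
  step 5: s0  (read d: s4→s0)
  step 6: s2  (read d: s0→s2)
  step 7: s2  (read d: s2→s2)
  step 8: s4  (read c: s2→s4)
  step 9: s0  (read d: s4→s0)

So i = 2, j = 4, giving x = w[0:2] = dc, y = w[2:4] = cd, z = w[4:9] = dddcd.
Check: |xy| = 4 ≤ 5 and |y| = 2 ≥ 1. Reading y takes M from s4 back to s4, so every xyⁱz is accepted.
The DFA has 5 states, so the proof of the pumping lemma guarantees a repeated state among the first 5+1 visited; the segment between the two visits is the pumpable y.

cd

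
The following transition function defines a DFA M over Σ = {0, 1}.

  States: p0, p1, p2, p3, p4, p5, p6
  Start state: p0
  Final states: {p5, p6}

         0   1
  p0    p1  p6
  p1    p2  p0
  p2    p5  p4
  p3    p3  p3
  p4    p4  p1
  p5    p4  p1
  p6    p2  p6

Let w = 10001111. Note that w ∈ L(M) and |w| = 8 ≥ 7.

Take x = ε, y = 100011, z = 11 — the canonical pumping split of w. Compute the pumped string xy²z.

xy^2z = ε·100011·100011·11 = 10001110001111.
Reading y = 100011 takes M from p0 back to p0, so after x·y·y the machine is still in p0, and z then leads to the accepting state p6. Hence 10001110001111 ∈ L(M).

10001110001111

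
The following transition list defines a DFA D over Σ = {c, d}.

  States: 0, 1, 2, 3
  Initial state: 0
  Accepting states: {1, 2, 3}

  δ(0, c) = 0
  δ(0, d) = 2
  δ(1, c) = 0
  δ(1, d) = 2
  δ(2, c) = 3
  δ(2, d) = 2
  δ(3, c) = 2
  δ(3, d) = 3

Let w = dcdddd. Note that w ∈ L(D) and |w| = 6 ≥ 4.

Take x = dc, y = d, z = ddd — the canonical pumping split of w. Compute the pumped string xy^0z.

dcddd

xy⁰z = xz = dc·ddd = dcddd.
Reading y = d takes D from 3 back to 3, so after x the machine is still in 3, and z then leads to the accepting state 3. Hence dcddd ∈ L(D).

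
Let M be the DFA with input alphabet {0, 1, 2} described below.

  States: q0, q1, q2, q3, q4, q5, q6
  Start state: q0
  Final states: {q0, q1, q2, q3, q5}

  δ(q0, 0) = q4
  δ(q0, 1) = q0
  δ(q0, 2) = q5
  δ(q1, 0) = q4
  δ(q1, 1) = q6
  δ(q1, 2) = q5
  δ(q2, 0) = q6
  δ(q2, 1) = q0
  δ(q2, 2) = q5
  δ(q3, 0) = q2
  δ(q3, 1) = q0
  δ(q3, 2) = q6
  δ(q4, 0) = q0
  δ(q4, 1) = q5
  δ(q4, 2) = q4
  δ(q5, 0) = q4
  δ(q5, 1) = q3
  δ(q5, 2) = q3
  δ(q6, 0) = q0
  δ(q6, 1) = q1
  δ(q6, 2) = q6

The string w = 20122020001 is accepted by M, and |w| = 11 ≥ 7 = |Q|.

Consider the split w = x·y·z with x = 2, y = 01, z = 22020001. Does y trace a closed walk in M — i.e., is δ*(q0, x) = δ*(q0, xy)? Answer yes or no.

Run of M on the first 3 characters of w = 2 0 1:
  step 0: q0  (start)
  step 1: q5  (read 2: q0→q5)
  step 2: q4  (read 0: q5→q4)
  step 3: q5  (read 1: q4→q5)

After x (step 1): q5. After xy (step 3): q5.
They match, so y = 01 drives M around a cycle from q5 back to itself; pumping y any number of times keeps M in q5 before reading z, and xyⁱz ∈ L(M) for every i ≥ 0.

yes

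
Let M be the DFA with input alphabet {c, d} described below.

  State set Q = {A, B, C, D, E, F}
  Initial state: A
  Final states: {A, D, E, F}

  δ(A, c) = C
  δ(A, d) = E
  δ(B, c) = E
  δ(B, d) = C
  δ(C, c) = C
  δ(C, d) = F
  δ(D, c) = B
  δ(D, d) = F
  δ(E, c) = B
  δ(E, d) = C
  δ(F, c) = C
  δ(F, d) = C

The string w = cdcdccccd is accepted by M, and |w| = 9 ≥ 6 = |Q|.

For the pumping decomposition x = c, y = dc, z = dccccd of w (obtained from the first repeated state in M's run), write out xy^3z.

cdcdcdcdccccd

xy^3z = c·dc·dc·dc·dccccd = cdcdcdcdccccd.
Reading y = dc takes M from C back to C, so after x·y·y·y the machine is still in C, and z then leads to the accepting state F. Hence cdcdcdcdccccd ∈ L(M).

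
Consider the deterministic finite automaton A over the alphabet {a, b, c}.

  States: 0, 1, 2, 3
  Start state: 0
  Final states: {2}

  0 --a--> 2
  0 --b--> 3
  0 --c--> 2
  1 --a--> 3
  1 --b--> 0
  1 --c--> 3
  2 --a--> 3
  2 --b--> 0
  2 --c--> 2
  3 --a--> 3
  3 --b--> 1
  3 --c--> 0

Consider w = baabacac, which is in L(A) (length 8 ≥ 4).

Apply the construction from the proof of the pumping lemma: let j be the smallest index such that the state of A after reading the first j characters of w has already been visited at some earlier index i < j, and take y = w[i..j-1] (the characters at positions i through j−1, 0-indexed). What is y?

Run of A on w = b a a b a c a c:
  step 0: 0  (start)
  step 1: 3  (read b: 0→3)
  step 2: 3  (read a: 3→3)   ← first repeat (3 seen earlier)
  step 3: 3  (read a: 3→3)
  step 4: 1  (read b: 3→1)
  step 5: 3  (read a: 1→3)
  step 6: 0  (read c: 3→0)
  step 7: 2  (read a: 0→2)
  step 8: 2  (read c: 2→2)

So i = 1, j = 2, giving x = w[0:1] = b, y = w[1:2] = a, z = w[2:8] = abacac.
Check: |xy| = 2 ≤ 4 and |y| = 1 ≥ 1. Reading y takes A from 3 back to 3, so every xyⁱz is accepted.

a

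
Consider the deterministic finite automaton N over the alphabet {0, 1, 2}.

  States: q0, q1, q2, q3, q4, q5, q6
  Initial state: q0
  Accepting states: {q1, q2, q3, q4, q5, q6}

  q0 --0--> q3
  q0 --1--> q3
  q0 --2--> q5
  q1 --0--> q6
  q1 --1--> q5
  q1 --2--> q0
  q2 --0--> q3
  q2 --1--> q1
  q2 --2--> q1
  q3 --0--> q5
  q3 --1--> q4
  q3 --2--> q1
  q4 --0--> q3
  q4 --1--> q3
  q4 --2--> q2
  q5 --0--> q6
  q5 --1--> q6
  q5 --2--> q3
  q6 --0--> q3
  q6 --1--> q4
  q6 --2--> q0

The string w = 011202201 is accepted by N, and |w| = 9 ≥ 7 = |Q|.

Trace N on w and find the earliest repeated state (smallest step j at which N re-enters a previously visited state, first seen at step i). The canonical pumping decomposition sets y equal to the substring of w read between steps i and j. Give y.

Run of N on w = 0 1 1 2 0 2 2 0 1:
  step 0: q0  (start)
  step 1: q3  (read 0: q0→q3)
  step 2: q4  (read 1: q3→q4)
  step 3: q3  (read 1: q4→q3)   ← first repeat (q3 seen earlier)
  step 4: q1  (read 2: q3→q1)
  step 5: q6  (read 0: q1→q6)
  step 6: q0  (read 2: q6→q0)
  step 7: q5  (read 2: q0→q5)
  step 8: q6  (read 0: q5→q6)
  step 9: q4  (read 1: q6→q4)

So i = 1, j = 3, giving x = w[0:1] = 0, y = w[1:3] = 11, z = w[3:9] = 202201.
Check: |xy| = 3 ≤ 7 and |y| = 2 ≥ 1. Reading y takes N from q3 back to q3, so every xyⁱz is accepted.
The DFA has 7 states, so the proof of the pumping lemma guarantees a repeated state among the first 7+1 visited; the segment between the two visits is the pumpable y.

11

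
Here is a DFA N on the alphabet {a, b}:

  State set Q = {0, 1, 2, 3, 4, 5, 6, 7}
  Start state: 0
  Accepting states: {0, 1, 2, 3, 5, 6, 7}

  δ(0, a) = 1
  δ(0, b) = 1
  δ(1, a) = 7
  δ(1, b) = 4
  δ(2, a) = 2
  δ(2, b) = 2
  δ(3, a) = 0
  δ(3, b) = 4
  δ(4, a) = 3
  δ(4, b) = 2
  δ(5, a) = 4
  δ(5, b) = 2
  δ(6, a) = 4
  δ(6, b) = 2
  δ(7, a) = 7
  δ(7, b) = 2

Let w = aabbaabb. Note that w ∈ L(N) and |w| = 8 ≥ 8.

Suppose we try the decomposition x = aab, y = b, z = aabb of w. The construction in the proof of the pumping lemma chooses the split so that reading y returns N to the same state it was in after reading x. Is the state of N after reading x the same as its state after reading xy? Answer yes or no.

State sequence: 0 -a-> 1 -a-> 7 -b-> 2 -b-> 2

After x (step 3): 2. After xy (step 4): 2.
They match, so y = b drives N around a cycle from 2 back to itself; pumping y any number of times keeps N in 2 before reading z, and xyⁱz ∈ L(N) for every i ≥ 0.

yes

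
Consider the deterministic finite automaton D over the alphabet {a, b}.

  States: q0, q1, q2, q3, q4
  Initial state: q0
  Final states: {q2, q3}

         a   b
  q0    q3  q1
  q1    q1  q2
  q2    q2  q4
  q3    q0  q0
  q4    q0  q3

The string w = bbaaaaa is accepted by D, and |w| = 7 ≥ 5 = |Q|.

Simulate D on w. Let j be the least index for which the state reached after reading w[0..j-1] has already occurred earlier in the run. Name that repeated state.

q2

State sequence: q0 -b-> q1 -b-> q2 -a-> q2 -a-> q2 -a-> q2 -a-> q2 -a-> q2
First repeat at step 3: q2 was already visited.

The earliest repeat is at step j = 3: D is in q2, which it already visited at step i = 2.
Since D has 5 states, any run of length ≥ 5 visits 5+1 states, so by pigeonhole some state repeats within the first 5 steps — that repeat gives the pumpable loop.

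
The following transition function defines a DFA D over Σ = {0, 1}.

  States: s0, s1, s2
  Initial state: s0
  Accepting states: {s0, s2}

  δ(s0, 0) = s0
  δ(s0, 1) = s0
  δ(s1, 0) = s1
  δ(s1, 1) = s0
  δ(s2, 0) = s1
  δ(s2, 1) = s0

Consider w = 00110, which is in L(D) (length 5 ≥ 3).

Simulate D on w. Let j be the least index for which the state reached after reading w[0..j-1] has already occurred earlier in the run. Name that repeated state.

State sequence: s0 -0-> s0 -0-> s0 -1-> s0 -1-> s0 -0-> s0
First repeat at step 1: s0 was already visited.

The earliest repeat is at step j = 1: D is in s0, which it already visited at step i = 0.

s0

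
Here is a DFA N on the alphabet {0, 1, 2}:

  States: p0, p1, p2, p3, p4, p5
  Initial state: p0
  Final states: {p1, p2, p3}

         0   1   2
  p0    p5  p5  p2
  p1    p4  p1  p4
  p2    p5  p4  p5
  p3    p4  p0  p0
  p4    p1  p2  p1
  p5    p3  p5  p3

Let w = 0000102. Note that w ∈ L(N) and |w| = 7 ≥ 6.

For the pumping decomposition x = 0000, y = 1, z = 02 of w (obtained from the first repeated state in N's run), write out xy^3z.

000011102

xy^3z = 0000·1·1·1·02 = 000011102.
Reading y = 1 takes N from p1 back to p1, so after x·y·y·y the machine is still in p1, and z then leads to the accepting state p1. Hence 000011102 ∈ L(N).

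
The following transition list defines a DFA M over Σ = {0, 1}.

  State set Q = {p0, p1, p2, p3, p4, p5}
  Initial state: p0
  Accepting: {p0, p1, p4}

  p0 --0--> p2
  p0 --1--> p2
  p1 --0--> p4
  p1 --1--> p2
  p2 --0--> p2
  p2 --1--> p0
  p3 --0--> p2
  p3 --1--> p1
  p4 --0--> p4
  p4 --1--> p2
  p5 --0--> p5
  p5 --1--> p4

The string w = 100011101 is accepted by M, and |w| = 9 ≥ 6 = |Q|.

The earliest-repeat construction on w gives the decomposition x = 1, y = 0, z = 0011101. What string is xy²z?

1000011101

xy^2z = 1·0·0·0011101 = 1000011101.
Reading y = 0 takes M from p2 back to p2, so after x·y·y the machine is still in p2, and z then leads to the accepting state p0. Hence 1000011101 ∈ L(M).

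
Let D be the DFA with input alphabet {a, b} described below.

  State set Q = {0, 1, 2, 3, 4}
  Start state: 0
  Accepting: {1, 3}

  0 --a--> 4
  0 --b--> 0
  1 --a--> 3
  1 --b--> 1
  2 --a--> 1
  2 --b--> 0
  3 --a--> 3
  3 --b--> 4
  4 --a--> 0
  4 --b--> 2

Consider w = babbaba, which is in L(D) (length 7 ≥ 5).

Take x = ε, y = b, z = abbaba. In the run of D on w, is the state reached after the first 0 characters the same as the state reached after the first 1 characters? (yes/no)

State sequence: 0 -b-> 0

After x (step 0): 0. After xy (step 1): 0.
They match, so y = b drives D around a cycle from 0 back to itself; pumping y any number of times keeps D in 0 before reading z, and xyⁱz ∈ L(D) for every i ≥ 0.

yes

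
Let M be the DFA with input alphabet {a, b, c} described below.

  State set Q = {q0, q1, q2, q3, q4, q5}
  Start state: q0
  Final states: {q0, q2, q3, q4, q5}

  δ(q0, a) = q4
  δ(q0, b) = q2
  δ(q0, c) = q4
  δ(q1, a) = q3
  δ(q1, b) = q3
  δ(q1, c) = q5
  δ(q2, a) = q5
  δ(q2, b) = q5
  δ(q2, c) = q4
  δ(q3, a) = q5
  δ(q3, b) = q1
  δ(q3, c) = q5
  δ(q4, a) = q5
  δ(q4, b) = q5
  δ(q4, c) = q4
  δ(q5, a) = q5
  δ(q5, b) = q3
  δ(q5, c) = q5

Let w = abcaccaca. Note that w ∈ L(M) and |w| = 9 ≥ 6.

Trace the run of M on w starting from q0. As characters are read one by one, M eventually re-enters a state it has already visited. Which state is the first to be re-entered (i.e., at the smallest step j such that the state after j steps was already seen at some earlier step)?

Run of M on w = a b c a c c a c a:
  step 0: q0  (start)
  step 1: q4  (read a: q0→q4)
  step 2: q5  (read b: q4→q5)
  step 3: q5  (read c: q5→q5)   ← first repeat (q5 seen earlier)
  step 4: q5  (read a: q5→q5)
  step 5: q5  (read c: q5→q5)
  step 6: q5  (read c: q5→q5)
  step 7: q5  (read a: q5→q5)
  step 8: q5  (read c: q5→q5)
  step 9: q5  (read a: q5→q5)

The earliest repeat is at step j = 3: M is in q5, which it already visited at step i = 2.
Pumping length from the standard proof: p = 6 (the number of states). The repeated state found above gives |xy| = j ≤ 6 and |y| = j − i ≥ 1.

q5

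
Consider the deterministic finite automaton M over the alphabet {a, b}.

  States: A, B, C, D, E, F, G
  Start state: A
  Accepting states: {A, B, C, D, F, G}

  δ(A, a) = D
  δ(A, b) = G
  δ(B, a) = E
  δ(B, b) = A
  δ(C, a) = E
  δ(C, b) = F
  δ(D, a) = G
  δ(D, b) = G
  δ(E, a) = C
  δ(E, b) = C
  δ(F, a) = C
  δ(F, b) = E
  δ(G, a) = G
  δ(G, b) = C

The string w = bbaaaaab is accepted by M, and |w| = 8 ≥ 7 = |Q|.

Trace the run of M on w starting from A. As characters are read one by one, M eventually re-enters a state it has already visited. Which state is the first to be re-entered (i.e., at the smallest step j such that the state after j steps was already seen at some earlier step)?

Run of M on w = b b a a a a a b:
  step 0: A  (start)
  step 1: G  (read b: A→G)
  step 2: C  (read b: G→C)
  step 3: E  (read a: C→E)
  step 4: C  (read a: E→C)   ← first repeat (C seen earlier)
  step 5: E  (read a: C→E)
  step 6: C  (read a: E→C)
  step 7: E  (read a: C→E)
  step 8: C  (read b: E→C)

The earliest repeat is at step j = 4: M is in C, which it already visited at step i = 2.

C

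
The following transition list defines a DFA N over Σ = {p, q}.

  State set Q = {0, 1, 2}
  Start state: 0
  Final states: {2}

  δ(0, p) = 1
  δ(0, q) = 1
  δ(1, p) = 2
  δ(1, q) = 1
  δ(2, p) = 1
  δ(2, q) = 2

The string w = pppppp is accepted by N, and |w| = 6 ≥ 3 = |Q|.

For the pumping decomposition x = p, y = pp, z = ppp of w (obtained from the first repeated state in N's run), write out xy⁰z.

xy⁰z = xz = p·ppp = pppp.
Reading y = pp takes N from 1 back to 1, so after x the machine is still in 1, and z then leads to the accepting state 2. Hence pppp ∈ L(N).

pppp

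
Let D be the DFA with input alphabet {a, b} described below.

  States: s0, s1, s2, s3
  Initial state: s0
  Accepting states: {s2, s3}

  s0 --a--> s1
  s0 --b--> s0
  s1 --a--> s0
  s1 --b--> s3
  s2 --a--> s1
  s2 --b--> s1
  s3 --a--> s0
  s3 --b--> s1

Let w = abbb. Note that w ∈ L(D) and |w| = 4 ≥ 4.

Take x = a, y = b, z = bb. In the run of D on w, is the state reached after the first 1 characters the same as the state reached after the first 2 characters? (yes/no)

no

Run of D on the first 2 characters of w = a b:
  step 0: s0  (start)
  step 1: s1  (read a: s0→s1)
  step 2: s3  (read b: s1→s3)

After x (step 1): s1. After xy (step 2): s3.
They differ (s1 ≠ s3), so y is not a cycle from the state after x; this split is not the one the pumping-lemma construction produces, and pumping y need not keep the string in L(D).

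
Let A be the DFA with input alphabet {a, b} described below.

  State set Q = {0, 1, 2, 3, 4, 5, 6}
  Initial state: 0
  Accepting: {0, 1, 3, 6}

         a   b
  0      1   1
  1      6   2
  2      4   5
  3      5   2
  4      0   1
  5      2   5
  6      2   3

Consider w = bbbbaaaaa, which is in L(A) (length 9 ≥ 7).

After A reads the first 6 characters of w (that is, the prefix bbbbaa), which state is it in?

Run of A on the first 6 characters of w = b b b b a a:
  step 0: 0  (start)
  step 1: 1  (read b: 0→1)
  step 2: 2  (read b: 1→2)
  step 3: 5  (read b: 2→5)
  step 4: 5  (read b: 5→5)
  step 5: 2  (read a: 5→2)
  step 6: 4  (read a: 2→4)

After reading 6 characters, A is in state 4.

4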